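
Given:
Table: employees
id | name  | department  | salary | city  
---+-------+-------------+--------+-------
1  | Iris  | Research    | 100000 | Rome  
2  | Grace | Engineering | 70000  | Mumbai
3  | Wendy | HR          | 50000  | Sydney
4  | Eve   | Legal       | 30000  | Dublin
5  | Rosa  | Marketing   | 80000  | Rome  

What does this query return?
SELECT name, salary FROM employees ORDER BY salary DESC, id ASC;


Sorting by salary DESC, then id ASC for ties

5 rows:
Iris, 100000
Rosa, 80000
Grace, 70000
Wendy, 50000
Eve, 30000


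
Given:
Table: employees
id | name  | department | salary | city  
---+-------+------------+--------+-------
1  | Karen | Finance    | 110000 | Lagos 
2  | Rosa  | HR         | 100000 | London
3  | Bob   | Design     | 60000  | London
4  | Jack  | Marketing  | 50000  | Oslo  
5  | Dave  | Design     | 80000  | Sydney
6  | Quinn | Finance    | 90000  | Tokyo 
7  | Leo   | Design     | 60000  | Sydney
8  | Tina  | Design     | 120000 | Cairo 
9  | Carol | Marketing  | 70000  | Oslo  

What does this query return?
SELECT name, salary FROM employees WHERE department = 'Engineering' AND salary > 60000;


Filtering: department = 'Engineering' AND salary > 60000
Matching: 0 rows

Empty result set (0 rows)


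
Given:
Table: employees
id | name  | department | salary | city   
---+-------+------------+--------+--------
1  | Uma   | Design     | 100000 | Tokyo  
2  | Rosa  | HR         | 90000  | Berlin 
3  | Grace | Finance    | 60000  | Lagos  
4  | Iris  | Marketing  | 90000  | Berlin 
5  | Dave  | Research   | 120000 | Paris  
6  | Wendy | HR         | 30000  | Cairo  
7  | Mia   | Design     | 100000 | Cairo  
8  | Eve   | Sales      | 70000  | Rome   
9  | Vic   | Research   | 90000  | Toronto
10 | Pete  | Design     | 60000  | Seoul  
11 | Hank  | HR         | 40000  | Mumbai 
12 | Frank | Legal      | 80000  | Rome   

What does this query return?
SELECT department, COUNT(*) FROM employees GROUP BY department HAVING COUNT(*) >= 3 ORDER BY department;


Groups with count >= 3:
  Design: 3 -> PASS
  HR: 3 -> PASS
  Finance: 1 -> filtered out
  Legal: 1 -> filtered out
  Marketing: 1 -> filtered out
  Research: 2 -> filtered out
  Sales: 1 -> filtered out


2 groups:
Design, 3
HR, 3


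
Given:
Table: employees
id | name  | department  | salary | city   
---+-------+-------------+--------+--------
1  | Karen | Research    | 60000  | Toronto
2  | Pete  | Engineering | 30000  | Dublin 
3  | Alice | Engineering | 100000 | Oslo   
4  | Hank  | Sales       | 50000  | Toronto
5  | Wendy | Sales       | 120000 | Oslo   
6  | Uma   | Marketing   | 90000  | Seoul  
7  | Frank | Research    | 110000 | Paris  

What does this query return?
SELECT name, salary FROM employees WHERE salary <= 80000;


Filtering: salary <= 80000
Matching: 3 rows

3 rows:
Karen, 60000
Pete, 30000
Hank, 50000


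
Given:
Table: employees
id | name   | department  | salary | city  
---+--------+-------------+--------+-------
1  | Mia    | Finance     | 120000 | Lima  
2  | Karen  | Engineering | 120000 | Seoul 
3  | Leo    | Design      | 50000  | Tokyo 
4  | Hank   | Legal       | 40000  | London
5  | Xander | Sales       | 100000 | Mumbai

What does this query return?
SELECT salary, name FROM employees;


Projecting columns: salary, name

5 rows:
120000, Mia
120000, Karen
50000, Leo
40000, Hank
100000, Xander


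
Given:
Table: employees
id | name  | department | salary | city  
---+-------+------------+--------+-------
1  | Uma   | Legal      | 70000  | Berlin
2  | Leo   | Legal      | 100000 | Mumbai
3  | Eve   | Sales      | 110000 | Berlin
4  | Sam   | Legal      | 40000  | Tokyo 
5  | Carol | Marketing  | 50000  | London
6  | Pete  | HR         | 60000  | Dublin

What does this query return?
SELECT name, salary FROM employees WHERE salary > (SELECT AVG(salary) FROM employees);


Subquery: AVG(salary) = 71666.67
Filtering: salary > 71666.67
  Leo (100000) -> MATCH
  Eve (110000) -> MATCH


2 rows:
Leo, 100000
Eve, 110000


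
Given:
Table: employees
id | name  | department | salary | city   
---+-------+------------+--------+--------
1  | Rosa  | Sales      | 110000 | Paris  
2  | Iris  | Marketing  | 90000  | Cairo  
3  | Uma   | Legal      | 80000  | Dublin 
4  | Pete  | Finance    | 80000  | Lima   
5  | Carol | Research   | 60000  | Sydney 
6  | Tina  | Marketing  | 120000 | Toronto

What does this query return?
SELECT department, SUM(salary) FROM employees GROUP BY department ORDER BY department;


Summing salary within each department:
  Finance: 80000 = 80000
  Legal: 80000 = 80000
  Marketing: 90000 + 120000 = 210000
  Research: 60000 = 60000
  Sales: 110000 = 110000


5 groups:
Finance, 80000
Legal, 80000
Marketing, 210000
Research, 60000
Sales, 110000


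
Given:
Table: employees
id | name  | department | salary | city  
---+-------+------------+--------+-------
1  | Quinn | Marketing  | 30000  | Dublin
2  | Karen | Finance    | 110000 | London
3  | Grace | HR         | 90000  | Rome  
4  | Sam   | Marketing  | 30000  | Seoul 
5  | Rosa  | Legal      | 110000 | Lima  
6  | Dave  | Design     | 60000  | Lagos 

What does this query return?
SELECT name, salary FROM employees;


Projecting columns: name, salary

6 rows:
Quinn, 30000
Karen, 110000
Grace, 90000
Sam, 30000
Rosa, 110000
Dave, 60000


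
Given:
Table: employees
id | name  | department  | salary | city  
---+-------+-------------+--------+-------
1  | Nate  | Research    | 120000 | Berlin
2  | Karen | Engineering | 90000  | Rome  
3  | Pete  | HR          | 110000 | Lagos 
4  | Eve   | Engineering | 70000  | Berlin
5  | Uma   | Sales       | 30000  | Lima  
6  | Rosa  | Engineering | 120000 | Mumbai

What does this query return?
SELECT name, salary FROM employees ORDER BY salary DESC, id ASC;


Sorting by salary DESC, then id ASC for ties

6 rows:
Nate, 120000
Rosa, 120000
Pete, 110000
Karen, 90000
Eve, 70000
Uma, 30000


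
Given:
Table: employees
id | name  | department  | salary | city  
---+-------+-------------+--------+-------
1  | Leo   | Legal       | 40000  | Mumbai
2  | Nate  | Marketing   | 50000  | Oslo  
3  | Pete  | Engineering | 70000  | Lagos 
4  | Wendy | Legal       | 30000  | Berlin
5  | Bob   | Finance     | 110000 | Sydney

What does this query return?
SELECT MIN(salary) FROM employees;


Salaries: 40000, 50000, 70000, 30000, 110000
MIN = 30000

30000


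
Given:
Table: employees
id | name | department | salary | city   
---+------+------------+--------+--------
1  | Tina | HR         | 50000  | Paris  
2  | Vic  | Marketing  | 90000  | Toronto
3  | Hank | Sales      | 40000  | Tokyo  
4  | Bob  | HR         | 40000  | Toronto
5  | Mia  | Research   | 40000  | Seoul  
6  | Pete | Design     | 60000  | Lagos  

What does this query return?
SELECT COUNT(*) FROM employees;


COUNT(*) counts all rows

6


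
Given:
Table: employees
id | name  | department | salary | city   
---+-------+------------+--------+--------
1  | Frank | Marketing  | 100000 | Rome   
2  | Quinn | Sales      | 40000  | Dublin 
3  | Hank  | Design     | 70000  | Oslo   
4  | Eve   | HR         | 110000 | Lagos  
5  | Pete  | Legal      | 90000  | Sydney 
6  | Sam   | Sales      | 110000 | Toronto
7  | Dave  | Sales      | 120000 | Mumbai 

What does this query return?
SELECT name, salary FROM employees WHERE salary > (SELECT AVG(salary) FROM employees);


Subquery: AVG(salary) = 91428.57
Filtering: salary > 91428.57
  Frank (100000) -> MATCH
  Eve (110000) -> MATCH
  Sam (110000) -> MATCH
  Dave (120000) -> MATCH


4 rows:
Frank, 100000
Eve, 110000
Sam, 110000
Dave, 120000


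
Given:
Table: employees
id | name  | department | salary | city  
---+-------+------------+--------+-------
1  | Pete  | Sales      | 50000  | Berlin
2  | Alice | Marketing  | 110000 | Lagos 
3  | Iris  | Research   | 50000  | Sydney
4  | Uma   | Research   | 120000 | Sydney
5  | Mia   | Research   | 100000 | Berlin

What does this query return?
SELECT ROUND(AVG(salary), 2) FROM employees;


SUM(salary) = 430000
COUNT = 5
ROUND(AVG, 2) = ROUND(430000 / 5, 2) = 86000.0

86000.0


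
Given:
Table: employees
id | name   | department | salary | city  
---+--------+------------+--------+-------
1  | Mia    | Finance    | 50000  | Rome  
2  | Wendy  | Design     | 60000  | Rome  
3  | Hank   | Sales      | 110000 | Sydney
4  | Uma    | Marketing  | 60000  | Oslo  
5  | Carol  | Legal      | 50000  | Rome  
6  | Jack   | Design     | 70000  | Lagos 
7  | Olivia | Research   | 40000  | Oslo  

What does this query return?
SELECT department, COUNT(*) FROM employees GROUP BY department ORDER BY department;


Assigning each row to its department group:
  Mia -> Finance
  Wendy -> Design
  Hank -> Sales
  Uma -> Marketing
  Carol -> Legal
  Jack -> Design
  Olivia -> Research


6 groups:
Design, 2
Finance, 1
Legal, 1
Marketing, 1
Research, 1
Sales, 1


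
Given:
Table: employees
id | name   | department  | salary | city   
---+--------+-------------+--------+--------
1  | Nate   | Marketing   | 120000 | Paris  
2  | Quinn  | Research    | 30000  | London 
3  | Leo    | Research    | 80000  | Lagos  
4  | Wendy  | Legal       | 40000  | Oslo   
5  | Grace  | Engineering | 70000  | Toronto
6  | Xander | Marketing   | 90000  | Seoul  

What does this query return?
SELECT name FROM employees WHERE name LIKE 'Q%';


LIKE 'Q%' matches names starting with 'Q'
Matching: 1

1 rows:
Quinn


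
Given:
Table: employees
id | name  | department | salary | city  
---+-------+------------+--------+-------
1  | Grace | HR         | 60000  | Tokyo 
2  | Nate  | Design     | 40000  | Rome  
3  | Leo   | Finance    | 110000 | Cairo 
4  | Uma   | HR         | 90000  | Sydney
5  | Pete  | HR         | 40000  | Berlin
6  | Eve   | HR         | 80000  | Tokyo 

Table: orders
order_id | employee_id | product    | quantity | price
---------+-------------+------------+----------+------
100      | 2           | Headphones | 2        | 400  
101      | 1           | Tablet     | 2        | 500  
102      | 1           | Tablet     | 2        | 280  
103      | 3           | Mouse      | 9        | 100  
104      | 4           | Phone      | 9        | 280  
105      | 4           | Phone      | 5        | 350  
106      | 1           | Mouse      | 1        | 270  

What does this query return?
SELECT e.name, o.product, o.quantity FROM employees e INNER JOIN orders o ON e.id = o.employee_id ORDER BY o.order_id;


Joining employees.id = orders.employee_id:
  employee Nate (id=2) -> order Headphones
  employee Grace (id=1) -> order Tablet
  employee Grace (id=1) -> order Tablet
  employee Leo (id=3) -> order Mouse
  employee Uma (id=4) -> order Phone
  employee Uma (id=4) -> order Phone
  employee Grace (id=1) -> order Mouse


7 rows:
Nate, Headphones, 2
Grace, Tablet, 2
Grace, Tablet, 2
Leo, Mouse, 9
Uma, Phone, 9
Uma, Phone, 5
Grace, Mouse, 1


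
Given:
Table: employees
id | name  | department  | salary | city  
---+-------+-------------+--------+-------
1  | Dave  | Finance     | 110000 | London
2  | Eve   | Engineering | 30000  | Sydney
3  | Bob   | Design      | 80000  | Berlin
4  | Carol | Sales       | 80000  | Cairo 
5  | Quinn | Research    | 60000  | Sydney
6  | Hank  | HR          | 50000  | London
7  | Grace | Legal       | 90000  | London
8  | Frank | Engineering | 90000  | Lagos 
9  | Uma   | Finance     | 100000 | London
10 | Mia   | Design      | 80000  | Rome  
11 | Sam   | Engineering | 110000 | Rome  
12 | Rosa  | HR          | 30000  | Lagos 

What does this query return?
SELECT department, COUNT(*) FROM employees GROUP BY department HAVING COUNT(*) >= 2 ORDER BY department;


Groups with count >= 2:
  Design: 2 -> PASS
  Engineering: 3 -> PASS
  Finance: 2 -> PASS
  HR: 2 -> PASS
  Legal: 1 -> filtered out
  Research: 1 -> filtered out
  Sales: 1 -> filtered out


4 groups:
Design, 2
Engineering, 3
Finance, 2
HR, 2


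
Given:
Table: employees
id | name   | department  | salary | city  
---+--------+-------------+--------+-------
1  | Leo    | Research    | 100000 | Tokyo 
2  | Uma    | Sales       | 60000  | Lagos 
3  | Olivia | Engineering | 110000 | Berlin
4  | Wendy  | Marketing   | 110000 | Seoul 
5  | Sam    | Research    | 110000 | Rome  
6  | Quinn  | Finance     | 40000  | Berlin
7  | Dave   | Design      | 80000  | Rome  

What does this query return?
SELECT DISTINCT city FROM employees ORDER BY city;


All 'city' values (row order): Tokyo, Lagos, Berlin, Seoul, Rome, Berlin, Rome
Removing duplicates leaves 5 unique value(s).

5 values:
Berlin
Lagos
Rome
Seoul
Tokyo


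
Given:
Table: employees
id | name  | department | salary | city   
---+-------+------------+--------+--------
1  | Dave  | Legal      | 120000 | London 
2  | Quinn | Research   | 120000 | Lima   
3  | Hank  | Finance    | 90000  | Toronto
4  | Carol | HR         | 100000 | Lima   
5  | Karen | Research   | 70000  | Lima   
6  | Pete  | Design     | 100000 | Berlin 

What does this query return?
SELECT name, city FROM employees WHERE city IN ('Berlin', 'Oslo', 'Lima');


Filtering: city IN ('Berlin', 'Oslo', 'Lima')
Matching: 4 rows

4 rows:
Quinn, Lima
Carol, Lima
Karen, Lima
Pete, Berlin


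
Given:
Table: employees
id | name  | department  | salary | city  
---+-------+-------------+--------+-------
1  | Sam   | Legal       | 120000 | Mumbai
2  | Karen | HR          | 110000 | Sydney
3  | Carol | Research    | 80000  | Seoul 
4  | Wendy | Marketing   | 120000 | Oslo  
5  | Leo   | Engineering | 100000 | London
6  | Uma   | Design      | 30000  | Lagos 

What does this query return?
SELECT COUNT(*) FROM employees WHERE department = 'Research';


Counting rows where department = 'Research'
  Carol -> MATCH


1


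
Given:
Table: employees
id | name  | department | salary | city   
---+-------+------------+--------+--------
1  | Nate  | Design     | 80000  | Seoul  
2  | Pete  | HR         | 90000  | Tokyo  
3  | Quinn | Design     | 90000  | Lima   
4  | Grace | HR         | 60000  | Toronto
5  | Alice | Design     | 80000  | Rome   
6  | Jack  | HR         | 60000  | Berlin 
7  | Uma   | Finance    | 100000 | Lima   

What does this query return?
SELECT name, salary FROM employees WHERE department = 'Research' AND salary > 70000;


Filtering: department = 'Research' AND salary > 70000
Matching: 0 rows

Empty result set (0 rows)


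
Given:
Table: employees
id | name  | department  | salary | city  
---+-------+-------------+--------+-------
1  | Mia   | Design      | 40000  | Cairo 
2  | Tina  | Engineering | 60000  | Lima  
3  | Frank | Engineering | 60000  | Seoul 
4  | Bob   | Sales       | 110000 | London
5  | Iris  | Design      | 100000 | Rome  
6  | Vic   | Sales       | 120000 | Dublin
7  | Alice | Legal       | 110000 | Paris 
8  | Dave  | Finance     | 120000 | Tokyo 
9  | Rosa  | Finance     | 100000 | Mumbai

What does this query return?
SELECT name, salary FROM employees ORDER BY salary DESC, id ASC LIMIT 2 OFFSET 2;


Sort by salary DESC (id ASC tiebreak), then skip 2 and take 2
Rows 3 through 4

2 rows:
Bob, 110000
Alice, 110000


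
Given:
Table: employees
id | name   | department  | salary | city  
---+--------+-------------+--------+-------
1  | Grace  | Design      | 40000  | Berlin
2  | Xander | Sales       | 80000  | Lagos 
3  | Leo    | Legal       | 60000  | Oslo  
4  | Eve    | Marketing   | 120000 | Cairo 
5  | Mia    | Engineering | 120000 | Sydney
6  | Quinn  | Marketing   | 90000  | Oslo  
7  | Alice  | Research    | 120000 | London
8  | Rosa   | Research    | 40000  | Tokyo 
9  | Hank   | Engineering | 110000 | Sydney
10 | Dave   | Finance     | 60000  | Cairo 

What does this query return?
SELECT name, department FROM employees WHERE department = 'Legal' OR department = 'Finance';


Filtering: department = 'Legal' OR 'Finance'
Matching: 2 rows

2 rows:
Leo, Legal
Dave, Finance


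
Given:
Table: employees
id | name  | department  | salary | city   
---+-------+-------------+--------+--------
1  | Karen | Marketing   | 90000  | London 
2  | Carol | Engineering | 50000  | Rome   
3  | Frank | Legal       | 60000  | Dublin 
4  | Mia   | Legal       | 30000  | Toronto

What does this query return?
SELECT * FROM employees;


SELECT * returns all 4 rows with all columns

4 rows:
1, Karen, Marketing, 90000, London
2, Carol, Engineering, 50000, Rome
3, Frank, Legal, 60000, Dublin
4, Mia, Legal, 30000, Toronto


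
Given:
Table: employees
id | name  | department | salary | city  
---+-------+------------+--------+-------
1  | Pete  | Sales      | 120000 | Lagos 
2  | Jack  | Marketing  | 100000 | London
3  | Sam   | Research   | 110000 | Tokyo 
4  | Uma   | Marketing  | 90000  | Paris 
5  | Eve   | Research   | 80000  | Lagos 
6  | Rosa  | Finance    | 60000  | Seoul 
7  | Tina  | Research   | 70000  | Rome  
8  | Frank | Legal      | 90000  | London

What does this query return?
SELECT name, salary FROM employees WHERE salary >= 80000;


Filtering: salary >= 80000
Matching: 6 rows

6 rows:
Pete, 120000
Jack, 100000
Sam, 110000
Uma, 90000
Eve, 80000
Frank, 90000


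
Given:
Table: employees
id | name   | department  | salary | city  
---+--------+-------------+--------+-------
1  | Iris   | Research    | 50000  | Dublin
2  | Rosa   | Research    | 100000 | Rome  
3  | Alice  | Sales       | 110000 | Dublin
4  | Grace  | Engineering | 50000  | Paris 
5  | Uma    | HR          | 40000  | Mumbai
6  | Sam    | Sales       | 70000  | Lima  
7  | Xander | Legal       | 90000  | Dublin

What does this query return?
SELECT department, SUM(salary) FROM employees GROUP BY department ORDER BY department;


Summing salary within each department:
  Engineering: 50000 = 50000
  HR: 40000 = 40000
  Legal: 90000 = 90000
  Research: 50000 + 100000 = 150000
  Sales: 110000 + 70000 = 180000


5 groups:
Engineering, 50000
HR, 40000
Legal, 90000
Research, 150000
Sales, 180000


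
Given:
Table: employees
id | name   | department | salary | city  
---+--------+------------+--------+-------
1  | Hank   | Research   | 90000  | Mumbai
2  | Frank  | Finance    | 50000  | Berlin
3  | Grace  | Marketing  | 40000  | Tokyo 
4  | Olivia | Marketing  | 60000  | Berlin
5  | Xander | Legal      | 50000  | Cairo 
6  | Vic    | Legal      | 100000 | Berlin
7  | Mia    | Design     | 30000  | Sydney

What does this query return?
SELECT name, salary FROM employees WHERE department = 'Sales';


Filtering: department = 'Sales'
Matching rows: 0

Empty result set (0 rows)


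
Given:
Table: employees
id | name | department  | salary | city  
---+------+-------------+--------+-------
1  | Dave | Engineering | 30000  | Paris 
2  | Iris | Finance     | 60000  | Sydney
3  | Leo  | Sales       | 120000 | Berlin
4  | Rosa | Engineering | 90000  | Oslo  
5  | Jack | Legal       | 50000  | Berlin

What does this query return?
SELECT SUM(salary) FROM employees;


SUM(salary) = 30000 + 60000 + 120000 + 90000 + 50000 = 350000

350000


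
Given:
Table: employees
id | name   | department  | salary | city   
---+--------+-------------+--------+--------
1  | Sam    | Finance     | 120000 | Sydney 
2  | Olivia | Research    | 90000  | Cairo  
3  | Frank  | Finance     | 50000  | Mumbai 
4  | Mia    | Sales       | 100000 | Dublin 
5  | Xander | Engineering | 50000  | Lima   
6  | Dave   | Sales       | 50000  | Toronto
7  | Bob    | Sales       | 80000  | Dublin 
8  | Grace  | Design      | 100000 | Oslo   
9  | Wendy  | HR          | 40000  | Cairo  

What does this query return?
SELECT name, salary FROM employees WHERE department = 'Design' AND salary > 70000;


Filtering: department = 'Design' AND salary > 70000
Matching: 1 rows

1 rows:
Grace, 100000


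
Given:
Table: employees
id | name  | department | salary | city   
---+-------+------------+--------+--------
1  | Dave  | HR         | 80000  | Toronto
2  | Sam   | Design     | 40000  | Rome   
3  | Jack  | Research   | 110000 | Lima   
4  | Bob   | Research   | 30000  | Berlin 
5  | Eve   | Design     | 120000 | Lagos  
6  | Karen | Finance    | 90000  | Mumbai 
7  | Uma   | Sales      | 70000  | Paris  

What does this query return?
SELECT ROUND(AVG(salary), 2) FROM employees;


SUM(salary) = 540000
COUNT = 7
ROUND(AVG, 2) = ROUND(540000 / 7, 2) = 77142.86

77142.86


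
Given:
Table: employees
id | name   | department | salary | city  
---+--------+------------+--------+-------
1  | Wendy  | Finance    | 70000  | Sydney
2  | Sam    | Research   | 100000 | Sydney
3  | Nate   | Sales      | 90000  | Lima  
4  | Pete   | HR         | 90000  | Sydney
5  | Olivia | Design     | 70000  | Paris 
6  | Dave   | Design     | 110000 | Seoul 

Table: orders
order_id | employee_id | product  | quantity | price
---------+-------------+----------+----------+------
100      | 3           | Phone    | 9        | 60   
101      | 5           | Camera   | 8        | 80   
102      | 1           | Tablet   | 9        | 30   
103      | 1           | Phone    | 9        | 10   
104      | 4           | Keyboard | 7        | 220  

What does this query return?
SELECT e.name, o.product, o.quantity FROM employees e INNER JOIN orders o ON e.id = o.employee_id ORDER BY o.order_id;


Joining employees.id = orders.employee_id:
  employee Nate (id=3) -> order Phone
  employee Olivia (id=5) -> order Camera
  employee Wendy (id=1) -> order Tablet
  employee Wendy (id=1) -> order Phone
  employee Pete (id=4) -> order Keyboard


5 rows:
Nate, Phone, 9
Olivia, Camera, 8
Wendy, Tablet, 9
Wendy, Phone, 9
Pete, Keyboard, 7


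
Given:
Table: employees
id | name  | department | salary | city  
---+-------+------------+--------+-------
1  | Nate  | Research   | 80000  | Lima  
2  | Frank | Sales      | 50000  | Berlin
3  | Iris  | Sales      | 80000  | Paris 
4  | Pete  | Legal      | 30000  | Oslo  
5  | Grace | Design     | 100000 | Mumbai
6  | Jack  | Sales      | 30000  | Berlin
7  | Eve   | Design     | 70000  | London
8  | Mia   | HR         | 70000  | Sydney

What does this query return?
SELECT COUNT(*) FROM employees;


COUNT(*) counts all rows

8


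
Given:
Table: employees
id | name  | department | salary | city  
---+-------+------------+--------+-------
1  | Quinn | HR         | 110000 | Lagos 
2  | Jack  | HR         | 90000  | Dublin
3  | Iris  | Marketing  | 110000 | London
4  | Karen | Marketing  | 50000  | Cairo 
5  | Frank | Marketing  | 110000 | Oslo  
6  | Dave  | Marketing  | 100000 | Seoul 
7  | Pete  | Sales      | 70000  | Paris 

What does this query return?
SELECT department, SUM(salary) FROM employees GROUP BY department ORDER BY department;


Summing salary within each department:
  HR: 110000 + 90000 = 200000
  Marketing: 110000 + 50000 + 110000 + 100000 = 370000
  Sales: 70000 = 70000


3 groups:
HR, 200000
Marketing, 370000
Sales, 70000


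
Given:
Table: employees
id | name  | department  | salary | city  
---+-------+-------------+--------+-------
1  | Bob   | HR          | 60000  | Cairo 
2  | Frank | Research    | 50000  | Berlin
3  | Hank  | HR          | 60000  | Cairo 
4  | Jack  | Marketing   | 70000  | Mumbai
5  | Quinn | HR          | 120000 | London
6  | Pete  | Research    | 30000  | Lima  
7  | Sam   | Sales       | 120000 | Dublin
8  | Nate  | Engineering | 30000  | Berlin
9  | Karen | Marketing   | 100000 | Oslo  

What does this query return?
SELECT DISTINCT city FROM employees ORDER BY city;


All 'city' values (row order): Cairo, Berlin, Cairo, Mumbai, London, Lima, Dublin, Berlin, Oslo
Removing duplicates leaves 7 unique value(s).

7 values:
Berlin
Cairo
Dublin
Lima
London
Mumbai
Oslo


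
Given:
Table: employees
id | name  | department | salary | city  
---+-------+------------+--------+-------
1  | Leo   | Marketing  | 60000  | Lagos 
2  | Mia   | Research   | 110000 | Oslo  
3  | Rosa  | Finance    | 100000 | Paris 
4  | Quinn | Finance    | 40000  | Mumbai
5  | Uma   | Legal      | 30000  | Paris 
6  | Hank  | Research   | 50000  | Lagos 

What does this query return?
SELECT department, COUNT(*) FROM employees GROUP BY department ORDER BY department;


Assigning each row to its department group:
  Leo -> Marketing
  Mia -> Research
  Rosa -> Finance
  Quinn -> Finance
  Uma -> Legal
  Hank -> Research


4 groups:
Finance, 2
Legal, 1
Marketing, 1
Research, 2


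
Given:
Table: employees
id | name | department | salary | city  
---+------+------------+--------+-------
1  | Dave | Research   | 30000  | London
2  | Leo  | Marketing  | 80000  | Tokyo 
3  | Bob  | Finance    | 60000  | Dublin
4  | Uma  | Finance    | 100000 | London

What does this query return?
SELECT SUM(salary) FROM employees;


SUM(salary) = 30000 + 80000 + 60000 + 100000 = 270000

270000


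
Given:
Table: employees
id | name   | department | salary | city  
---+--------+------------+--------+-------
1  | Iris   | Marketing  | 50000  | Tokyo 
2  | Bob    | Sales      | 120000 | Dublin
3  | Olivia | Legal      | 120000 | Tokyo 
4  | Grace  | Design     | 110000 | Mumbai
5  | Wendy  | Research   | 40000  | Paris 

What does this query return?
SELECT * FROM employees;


SELECT * returns all 5 rows with all columns

5 rows:
1, Iris, Marketing, 50000, Tokyo
2, Bob, Sales, 120000, Dublin
3, Olivia, Legal, 120000, Tokyo
4, Grace, Design, 110000, Mumbai
5, Wendy, Research, 40000, Paris


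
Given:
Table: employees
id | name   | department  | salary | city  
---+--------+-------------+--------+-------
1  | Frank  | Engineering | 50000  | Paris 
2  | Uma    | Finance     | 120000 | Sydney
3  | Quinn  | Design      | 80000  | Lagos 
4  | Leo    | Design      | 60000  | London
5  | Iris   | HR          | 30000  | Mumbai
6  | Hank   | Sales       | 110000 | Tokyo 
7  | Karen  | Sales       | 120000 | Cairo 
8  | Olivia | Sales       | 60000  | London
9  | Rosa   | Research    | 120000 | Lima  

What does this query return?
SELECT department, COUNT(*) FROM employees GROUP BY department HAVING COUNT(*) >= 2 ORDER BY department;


Groups with count >= 2:
  Design: 2 -> PASS
  Sales: 3 -> PASS
  Engineering: 1 -> filtered out
  Finance: 1 -> filtered out
  HR: 1 -> filtered out
  Research: 1 -> filtered out


2 groups:
Design, 2
Sales, 3


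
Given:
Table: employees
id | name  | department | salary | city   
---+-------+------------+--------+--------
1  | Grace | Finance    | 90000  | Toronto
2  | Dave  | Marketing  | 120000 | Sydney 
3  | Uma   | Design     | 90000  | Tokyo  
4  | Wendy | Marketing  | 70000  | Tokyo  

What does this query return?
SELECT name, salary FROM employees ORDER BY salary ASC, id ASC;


Sorting by salary ASC, then id ASC for ties

4 rows:
Wendy, 70000
Grace, 90000
Uma, 90000
Dave, 120000


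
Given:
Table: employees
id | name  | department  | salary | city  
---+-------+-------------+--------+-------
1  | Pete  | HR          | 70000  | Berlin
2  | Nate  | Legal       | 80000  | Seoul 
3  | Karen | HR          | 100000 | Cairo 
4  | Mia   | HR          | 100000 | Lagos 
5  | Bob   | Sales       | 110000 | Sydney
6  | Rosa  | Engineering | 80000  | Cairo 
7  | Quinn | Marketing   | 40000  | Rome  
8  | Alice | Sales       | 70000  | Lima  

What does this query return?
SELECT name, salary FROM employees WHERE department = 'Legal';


Filtering: department = 'Legal'
Matching rows: 1

1 rows:
Nate, 80000


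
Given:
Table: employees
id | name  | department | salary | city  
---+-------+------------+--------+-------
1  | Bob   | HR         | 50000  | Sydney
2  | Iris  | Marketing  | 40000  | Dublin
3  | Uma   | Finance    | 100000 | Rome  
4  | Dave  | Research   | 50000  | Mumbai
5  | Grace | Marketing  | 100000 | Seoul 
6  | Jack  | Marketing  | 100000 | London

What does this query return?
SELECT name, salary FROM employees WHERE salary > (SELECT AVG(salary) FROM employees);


Subquery: AVG(salary) = 73333.33
Filtering: salary > 73333.33
  Uma (100000) -> MATCH
  Grace (100000) -> MATCH
  Jack (100000) -> MATCH


3 rows:
Uma, 100000
Grace, 100000
Jack, 100000


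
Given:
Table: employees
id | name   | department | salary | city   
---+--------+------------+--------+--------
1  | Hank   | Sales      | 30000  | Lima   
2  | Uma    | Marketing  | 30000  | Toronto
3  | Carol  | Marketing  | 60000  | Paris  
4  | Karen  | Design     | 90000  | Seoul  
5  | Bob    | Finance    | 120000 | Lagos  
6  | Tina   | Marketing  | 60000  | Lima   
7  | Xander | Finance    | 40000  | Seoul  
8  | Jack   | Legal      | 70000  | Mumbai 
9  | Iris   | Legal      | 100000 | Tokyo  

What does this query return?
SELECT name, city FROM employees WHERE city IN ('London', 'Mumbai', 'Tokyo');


Filtering: city IN ('London', 'Mumbai', 'Tokyo')
Matching: 2 rows

2 rows:
Jack, Mumbai
Iris, Tokyo


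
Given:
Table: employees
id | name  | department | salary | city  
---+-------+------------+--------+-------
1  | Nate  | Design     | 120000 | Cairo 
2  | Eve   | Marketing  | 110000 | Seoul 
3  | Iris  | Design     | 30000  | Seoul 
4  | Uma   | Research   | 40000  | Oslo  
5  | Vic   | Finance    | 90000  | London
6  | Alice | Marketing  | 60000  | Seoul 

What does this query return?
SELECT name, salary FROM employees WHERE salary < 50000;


Filtering: salary < 50000
Matching: 2 rows

2 rows:
Iris, 30000
Uma, 40000


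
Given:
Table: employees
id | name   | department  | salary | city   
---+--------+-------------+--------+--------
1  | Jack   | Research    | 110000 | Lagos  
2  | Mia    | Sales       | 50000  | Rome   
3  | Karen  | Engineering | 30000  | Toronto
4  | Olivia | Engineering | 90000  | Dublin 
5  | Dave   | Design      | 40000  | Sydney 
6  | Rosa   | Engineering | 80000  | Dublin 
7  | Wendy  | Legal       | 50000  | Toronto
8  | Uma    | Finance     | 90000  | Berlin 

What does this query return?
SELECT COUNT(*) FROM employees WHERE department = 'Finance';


Counting rows where department = 'Finance'
  Uma -> MATCH


1


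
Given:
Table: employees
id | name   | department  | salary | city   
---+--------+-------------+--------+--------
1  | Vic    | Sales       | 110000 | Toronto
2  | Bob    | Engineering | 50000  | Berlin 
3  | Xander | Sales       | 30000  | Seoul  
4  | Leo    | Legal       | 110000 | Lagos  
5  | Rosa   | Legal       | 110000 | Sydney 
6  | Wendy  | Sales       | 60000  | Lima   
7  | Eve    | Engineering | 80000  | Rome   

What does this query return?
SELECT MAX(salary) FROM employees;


Salaries: 110000, 50000, 30000, 110000, 110000, 60000, 80000
MAX = 110000

110000


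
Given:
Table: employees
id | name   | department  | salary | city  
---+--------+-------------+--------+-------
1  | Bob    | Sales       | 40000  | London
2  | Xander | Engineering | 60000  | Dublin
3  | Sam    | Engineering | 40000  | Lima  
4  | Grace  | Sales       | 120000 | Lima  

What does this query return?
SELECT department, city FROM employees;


Projecting columns: department, city

4 rows:
Sales, London
Engineering, Dublin
Engineering, Lima
Sales, Lima


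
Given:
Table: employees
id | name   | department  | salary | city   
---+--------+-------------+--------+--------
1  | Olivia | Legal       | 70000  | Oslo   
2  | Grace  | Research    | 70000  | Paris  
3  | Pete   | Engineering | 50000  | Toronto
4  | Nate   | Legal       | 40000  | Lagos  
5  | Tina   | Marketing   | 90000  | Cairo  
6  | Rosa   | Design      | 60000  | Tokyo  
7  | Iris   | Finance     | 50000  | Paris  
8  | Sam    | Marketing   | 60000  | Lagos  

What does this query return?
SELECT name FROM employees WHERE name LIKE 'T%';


LIKE 'T%' matches names starting with 'T'
Matching: 1

1 rows:
Tina


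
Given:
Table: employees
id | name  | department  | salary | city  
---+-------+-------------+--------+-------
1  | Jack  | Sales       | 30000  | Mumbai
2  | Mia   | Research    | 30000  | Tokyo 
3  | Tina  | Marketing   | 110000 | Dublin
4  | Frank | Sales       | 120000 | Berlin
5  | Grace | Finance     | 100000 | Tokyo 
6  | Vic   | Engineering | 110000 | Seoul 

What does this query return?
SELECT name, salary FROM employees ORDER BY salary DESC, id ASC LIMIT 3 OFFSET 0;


Sort by salary DESC (id ASC tiebreak), then skip 0 and take 3
Rows 1 through 3

3 rows:
Frank, 120000
Tina, 110000
Vic, 110000


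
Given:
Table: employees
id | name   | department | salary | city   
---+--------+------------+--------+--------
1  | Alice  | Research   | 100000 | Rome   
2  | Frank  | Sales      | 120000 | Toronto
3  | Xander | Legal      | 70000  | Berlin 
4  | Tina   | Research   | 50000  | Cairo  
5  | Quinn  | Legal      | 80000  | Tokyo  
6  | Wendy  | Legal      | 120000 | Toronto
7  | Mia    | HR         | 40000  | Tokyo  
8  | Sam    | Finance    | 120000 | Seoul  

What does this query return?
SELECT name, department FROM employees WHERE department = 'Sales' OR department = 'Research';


Filtering: department = 'Sales' OR 'Research'
Matching: 3 rows

3 rows:
Alice, Research
Frank, Sales
Tina, Research


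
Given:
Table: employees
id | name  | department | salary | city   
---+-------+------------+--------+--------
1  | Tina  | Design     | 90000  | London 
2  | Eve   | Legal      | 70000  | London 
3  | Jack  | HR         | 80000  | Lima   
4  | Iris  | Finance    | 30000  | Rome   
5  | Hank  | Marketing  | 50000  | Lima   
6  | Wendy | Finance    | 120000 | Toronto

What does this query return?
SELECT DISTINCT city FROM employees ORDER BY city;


All 'city' values (row order): London, London, Lima, Rome, Lima, Toronto
Removing duplicates leaves 4 unique value(s).

4 values:
Lima
London
Rome
Toronto


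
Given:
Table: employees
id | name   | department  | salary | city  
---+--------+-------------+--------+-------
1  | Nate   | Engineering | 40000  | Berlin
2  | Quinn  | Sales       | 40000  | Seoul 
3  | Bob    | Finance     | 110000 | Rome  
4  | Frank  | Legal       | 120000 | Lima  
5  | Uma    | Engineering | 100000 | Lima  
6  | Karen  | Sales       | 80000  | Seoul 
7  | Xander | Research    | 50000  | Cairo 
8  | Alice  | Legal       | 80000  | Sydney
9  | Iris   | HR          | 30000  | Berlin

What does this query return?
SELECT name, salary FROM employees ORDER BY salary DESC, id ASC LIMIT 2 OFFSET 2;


Sort by salary DESC (id ASC tiebreak), then skip 2 and take 2
Rows 3 through 4

2 rows:
Uma, 100000
Karen, 80000


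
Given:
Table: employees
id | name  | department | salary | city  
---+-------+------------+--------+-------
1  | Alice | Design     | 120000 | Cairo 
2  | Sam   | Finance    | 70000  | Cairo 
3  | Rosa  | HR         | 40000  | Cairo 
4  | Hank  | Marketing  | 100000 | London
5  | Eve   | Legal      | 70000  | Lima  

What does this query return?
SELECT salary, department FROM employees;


Projecting columns: salary, department

5 rows:
120000, Design
70000, Finance
40000, HR
100000, Marketing
70000, Legal


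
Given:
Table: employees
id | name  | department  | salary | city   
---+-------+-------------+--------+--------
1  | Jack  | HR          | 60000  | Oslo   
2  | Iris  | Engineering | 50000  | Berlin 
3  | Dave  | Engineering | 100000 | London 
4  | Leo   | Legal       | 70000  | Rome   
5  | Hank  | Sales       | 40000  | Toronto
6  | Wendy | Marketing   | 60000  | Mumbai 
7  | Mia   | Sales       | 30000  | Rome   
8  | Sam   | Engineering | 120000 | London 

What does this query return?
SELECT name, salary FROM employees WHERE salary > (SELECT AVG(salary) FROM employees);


Subquery: AVG(salary) = 66250.0
Filtering: salary > 66250.0
  Dave (100000) -> MATCH
  Leo (70000) -> MATCH
  Sam (120000) -> MATCH


3 rows:
Dave, 100000
Leo, 70000
Sam, 120000


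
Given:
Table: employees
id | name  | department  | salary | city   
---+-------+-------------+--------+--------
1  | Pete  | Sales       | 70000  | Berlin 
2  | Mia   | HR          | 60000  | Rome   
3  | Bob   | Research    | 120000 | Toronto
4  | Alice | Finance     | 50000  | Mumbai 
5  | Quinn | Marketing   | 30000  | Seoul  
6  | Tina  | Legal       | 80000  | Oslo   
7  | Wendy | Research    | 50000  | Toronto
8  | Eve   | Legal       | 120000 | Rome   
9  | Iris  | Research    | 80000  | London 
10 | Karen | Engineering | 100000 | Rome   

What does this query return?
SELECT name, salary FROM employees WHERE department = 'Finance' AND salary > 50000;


Filtering: department = 'Finance' AND salary > 50000
Matching: 0 rows

Empty result set (0 rows)


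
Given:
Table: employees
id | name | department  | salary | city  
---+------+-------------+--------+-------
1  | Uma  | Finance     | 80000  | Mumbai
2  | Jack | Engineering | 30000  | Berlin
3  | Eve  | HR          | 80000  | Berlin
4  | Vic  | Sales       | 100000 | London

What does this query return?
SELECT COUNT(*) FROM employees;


COUNT(*) counts all rows

4


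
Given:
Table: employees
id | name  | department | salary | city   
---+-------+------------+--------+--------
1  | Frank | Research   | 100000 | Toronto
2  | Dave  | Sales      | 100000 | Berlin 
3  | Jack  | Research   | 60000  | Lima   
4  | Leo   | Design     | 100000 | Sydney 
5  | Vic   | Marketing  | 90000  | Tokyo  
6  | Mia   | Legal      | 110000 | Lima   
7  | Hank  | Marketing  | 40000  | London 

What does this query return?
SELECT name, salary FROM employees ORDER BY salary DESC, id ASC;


Sorting by salary DESC, then id ASC for ties

7 rows:
Mia, 110000
Frank, 100000
Dave, 100000
Leo, 100000
Vic, 90000
Jack, 60000
Hank, 40000


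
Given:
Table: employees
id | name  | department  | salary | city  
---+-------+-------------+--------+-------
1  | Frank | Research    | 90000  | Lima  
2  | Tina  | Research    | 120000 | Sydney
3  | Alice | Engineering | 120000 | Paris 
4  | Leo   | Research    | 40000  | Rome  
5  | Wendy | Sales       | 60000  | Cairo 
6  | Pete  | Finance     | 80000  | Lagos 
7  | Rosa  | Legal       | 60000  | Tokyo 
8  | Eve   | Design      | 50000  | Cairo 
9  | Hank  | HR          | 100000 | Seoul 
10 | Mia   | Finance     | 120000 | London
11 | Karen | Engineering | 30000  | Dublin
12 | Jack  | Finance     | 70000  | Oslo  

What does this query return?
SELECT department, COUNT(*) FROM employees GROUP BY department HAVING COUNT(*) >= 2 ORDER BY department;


Groups with count >= 2:
  Engineering: 2 -> PASS
  Finance: 3 -> PASS
  Research: 3 -> PASS
  Design: 1 -> filtered out
  HR: 1 -> filtered out
  Legal: 1 -> filtered out
  Sales: 1 -> filtered out


3 groups:
Engineering, 2
Finance, 3
Research, 3


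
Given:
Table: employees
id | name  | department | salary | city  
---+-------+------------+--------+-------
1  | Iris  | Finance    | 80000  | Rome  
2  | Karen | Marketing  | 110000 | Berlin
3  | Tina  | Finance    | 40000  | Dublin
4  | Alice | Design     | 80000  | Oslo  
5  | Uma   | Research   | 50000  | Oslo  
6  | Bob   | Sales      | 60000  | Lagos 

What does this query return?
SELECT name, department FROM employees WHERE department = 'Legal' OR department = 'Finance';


Filtering: department = 'Legal' OR 'Finance'
Matching: 2 rows

2 rows:
Iris, Finance
Tina, Finance


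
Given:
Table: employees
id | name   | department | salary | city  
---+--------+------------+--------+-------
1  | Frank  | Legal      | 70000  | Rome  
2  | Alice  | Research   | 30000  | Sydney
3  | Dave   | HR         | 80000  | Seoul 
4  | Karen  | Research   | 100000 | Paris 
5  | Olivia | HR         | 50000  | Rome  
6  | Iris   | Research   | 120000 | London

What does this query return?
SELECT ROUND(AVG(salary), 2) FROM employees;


SUM(salary) = 450000
COUNT = 6
ROUND(AVG, 2) = ROUND(450000 / 6, 2) = 75000.0

75000.0


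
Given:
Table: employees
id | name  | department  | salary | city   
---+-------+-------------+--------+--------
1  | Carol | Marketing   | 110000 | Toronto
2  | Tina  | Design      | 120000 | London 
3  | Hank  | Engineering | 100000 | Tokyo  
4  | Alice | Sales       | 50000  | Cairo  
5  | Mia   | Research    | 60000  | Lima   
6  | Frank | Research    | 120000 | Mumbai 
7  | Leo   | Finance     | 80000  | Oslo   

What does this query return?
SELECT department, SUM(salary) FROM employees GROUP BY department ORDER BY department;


Summing salary within each department:
  Design: 120000 = 120000
  Engineering: 100000 = 100000
  Finance: 80000 = 80000
  Marketing: 110000 = 110000
  Research: 60000 + 120000 = 180000
  Sales: 50000 = 50000


6 groups:
Design, 120000
Engineering, 100000
Finance, 80000
Marketing, 110000
Research, 180000
Sales, 50000


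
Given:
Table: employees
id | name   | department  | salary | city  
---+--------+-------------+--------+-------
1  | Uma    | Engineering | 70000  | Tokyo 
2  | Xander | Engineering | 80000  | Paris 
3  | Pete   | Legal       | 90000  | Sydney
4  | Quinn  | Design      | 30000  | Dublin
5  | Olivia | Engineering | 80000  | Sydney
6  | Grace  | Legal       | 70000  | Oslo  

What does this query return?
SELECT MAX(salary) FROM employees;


Salaries: 70000, 80000, 90000, 30000, 80000, 70000
MAX = 90000

90000
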